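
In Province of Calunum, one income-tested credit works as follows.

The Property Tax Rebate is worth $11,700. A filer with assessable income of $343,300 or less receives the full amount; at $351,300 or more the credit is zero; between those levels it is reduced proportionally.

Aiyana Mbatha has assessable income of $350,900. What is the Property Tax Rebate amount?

Property Tax Rebate: $350,900 is $7,600 into a $8,000 phase-out range, leaving 400/8,000 of the credit: $11,700 × 400/8,000 = $585.

$585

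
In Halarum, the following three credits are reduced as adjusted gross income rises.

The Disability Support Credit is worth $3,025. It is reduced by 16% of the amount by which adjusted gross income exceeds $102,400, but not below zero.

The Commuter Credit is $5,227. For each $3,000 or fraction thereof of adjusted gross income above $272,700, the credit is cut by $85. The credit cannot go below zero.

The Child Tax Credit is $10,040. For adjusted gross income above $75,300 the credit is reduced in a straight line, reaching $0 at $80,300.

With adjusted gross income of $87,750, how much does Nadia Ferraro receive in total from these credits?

$8,252

Disability Support Credit: $87,750 is at or below the $102,400 threshold, so the full $3,025 applies.
Commuter Credit: $87,750 is at or below the $272,700 threshold, so the full $5,227 applies.
Child Tax Credit: $87,750 is at or above $80,300, so the credit is $0.
Total: $3,025 + $5,227 + $0 = $8,252.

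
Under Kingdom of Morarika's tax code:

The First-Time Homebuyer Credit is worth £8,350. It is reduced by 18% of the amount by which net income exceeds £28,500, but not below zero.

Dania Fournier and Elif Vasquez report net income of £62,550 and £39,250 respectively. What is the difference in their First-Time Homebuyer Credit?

£4,194

Dania (£62,550): First-Time Homebuyer Credit: 18% of the £34,050 excess over £28,500 is £6,129; credit = £8,350 − £6,129 = £2,221.
Elif (£39,250): First-Time Homebuyer Credit: 18% of the £10,750 excess over £28,500 is £1,935; credit = £8,350 − £1,935 = £6,415.
Difference: |£2,221 − £6,415| = £4,194.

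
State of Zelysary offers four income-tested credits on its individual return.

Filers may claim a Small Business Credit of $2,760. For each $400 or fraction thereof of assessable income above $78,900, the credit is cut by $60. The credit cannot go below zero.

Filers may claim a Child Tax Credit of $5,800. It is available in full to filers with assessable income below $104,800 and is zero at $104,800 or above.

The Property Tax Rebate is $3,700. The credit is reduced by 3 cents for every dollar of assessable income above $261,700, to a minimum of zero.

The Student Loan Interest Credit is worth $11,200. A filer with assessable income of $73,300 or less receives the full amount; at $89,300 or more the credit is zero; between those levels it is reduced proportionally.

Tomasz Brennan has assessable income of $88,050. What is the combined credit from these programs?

Small Business Credit: income exceeds $78,900 by $9,150, which is 23 full-or-partial $400 increments; reduction = 23 × $60 = $1,380, leaving $1,380.
Child Tax Credit: $88,050 is below the $104,800 cutoff, so the full $5,800 applies.
Property Tax Rebate: $88,050 is at or below the $261,700 threshold, so the full $3,700 applies.
Student Loan Interest Credit: $88,050 is $14,750 into a $16,000 phase-out range, leaving 1,250/16,000 of the credit: $11,200 × 1,250/16,000 = $875.
Total: $1,380 + $5,800 + $3,700 + $875 = $11,755.

$11,755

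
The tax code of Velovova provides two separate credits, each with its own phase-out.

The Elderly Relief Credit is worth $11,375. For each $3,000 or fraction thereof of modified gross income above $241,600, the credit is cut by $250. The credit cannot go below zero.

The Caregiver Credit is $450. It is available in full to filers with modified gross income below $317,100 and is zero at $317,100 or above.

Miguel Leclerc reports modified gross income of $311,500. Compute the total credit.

$5,825

Elderly Relief Credit: income exceeds $241,600 by $69,900, which is 24 full-or-partial $3,000 increments; reduction = 24 × $250 = $6,000, leaving $5,375.
Caregiver Credit: $311,500 is below the $317,100 cutoff, so the full $450 applies.
Total: $5,375 + $450 = $5,825.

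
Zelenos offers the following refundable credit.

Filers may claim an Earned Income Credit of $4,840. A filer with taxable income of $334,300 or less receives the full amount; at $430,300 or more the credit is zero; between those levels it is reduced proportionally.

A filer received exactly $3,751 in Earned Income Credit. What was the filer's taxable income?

$355,900

$3,751 is 3,751/4,840 of the full $4,840, so 1,089/4,840 of the $96,000 range has been used: income = $334,300 + $96,000 × 1,089/4,840 = $355,900.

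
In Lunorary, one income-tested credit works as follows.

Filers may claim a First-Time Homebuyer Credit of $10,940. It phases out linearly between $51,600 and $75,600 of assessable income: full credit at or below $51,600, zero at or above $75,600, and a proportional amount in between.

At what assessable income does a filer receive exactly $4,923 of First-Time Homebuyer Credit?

$4,923 is 4,923/10,940 of the full $10,940, so 6,017/10,940 of the $24,000 range has been used: income = $51,600 + $24,000 × 6,017/10,940 = $64,800.

$64,800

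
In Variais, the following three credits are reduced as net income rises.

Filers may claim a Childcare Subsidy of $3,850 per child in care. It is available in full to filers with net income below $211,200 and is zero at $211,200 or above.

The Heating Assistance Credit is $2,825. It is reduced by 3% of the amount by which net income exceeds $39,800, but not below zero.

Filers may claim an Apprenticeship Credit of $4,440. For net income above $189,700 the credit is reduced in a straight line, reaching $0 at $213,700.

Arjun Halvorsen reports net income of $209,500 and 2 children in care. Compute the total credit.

$8,477

Childcare Subsidy: base = 2 × $3,850 = $7,700. $209,500 is below the $211,200 cutoff, so the full $7,700 applies.
Heating Assistance Credit: 3% of the $169,700 excess over $39,800 is $5,091 ≥ base, so the credit is $0.
Apprenticeship Credit: $209,500 is $19,800 into a $24,000 phase-out range, leaving 4,200/24,000 of the credit: $4,440 × 4,200/24,000 = $777.
Total: $7,700 + $0 + $777 = $8,477.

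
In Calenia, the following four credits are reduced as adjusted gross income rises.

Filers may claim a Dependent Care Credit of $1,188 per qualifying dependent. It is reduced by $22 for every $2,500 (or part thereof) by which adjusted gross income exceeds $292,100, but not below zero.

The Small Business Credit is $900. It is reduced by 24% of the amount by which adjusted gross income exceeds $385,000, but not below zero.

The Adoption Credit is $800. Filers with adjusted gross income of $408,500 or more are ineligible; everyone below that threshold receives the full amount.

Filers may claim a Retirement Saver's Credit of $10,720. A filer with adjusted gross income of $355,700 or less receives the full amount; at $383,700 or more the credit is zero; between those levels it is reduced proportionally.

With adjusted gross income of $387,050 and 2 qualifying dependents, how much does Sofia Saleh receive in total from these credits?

$2,748

Dependent Care Credit: base = 2 × $1,188 = $2,376. income exceeds $292,100 by $94,950, which is 38 full-or-partial $2,500 increments; reduction = 38 × $22 = $836, leaving $1,540.
Small Business Credit: 24% of the $2,050 excess over $385,000 is $492; credit = $900 − $492 = $408.
Adoption Credit: $387,050 is below the $408,500 cutoff, so the full $800 applies.
Retirement Saver's Credit: $387,050 is at or above $383,700, so the credit is $0.
Total: $1,540 + $408 + $800 + $0 = $2,748.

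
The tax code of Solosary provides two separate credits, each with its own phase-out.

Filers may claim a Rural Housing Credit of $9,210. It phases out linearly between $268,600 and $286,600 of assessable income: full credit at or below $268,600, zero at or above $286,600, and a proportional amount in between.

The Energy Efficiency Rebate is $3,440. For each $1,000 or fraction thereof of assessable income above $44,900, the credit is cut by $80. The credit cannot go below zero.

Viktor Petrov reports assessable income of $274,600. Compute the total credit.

$6,140

Rural Housing Credit: $274,600 is $6,000 into a $18,000 phase-out range, leaving 12,000/18,000 of the credit: $9,210 × 12,000/18,000 = $6,140.
Energy Efficiency Rebate: income exceeds $44,900 by $229,700 → 230 increments × $80 = $18,400 ≥ base, so the credit is $0.
Total: $6,140 + $0 = $6,140.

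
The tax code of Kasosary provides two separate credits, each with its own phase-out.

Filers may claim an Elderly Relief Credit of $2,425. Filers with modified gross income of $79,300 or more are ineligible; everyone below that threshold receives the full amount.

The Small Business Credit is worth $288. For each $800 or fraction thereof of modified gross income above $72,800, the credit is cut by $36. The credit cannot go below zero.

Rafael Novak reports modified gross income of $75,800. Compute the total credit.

Elderly Relief Credit: $75,800 is below the $79,300 cutoff, so the full $2,425 applies.
Small Business Credit: income exceeds $72,800 by $3,000, which is 4 full-or-partial $800 increments; reduction = 4 × $36 = $144, leaving $144.
Total: $2,425 + $144 = $2,569.

$2,569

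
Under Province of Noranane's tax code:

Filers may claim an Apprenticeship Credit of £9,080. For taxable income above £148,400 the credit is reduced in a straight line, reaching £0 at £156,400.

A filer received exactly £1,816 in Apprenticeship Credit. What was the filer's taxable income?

£154,800

£1,816 is 1,816/9,080 of the full £9,080, so 7,264/9,080 of the £8,000 range has been used: income = £148,400 + £8,000 × 7,264/9,080 = £154,800.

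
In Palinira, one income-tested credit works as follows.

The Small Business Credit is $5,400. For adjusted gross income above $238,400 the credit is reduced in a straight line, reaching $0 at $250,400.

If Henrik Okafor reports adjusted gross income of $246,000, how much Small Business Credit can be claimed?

Small Business Credit: $246,000 is $7,600 into a $12,000 phase-out range, leaving 4,400/12,000 of the credit: $5,400 × 4,400/12,000 = $1,980.

$1,980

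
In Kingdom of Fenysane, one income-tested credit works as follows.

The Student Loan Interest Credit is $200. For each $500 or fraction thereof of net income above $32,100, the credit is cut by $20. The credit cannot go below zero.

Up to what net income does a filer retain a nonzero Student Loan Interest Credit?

$36,600

After 9 increments the reduction is 9 × $20 = $180, leaving $20; one more increment wipes it out. Increment 9 ends at excess 9 × $500 = $4,500, so the highest qualifying income is $32,100 + $4,500 = $36,600.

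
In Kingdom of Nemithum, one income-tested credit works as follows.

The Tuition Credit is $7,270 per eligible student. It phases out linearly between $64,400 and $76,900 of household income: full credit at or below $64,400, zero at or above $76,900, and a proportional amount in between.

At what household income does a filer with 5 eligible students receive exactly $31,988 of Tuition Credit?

$65,900

Full credit = 5 × $7,270 = $36,350.
$31,988 is 31,988/36,350 of the full $36,350, so 4,362/36,350 of the $12,500 range has been used: income = $64,400 + $12,500 × 4,362/36,350 = $65,900.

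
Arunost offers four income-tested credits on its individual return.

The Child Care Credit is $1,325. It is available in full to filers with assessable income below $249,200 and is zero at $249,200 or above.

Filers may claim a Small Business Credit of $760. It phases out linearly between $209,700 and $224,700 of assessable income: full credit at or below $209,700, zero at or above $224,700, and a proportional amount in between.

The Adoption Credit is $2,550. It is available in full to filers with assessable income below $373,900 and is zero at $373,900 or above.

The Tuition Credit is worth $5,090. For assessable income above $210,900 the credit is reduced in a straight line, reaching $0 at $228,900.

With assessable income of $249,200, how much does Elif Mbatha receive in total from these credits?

Child Care Credit: $249,200 meets or exceeds the $249,200 cutoff, so the credit is $0.
Small Business Credit: $249,200 is at or above $224,700, so the credit is $0.
Adoption Credit: $249,200 is below the $373,900 cutoff, so the full $2,550 applies.
Tuition Credit: $249,200 is at or above $228,900, so the credit is $0.
Total: $0 + $0 + $2,550 + $0 = $2,550.

$2,550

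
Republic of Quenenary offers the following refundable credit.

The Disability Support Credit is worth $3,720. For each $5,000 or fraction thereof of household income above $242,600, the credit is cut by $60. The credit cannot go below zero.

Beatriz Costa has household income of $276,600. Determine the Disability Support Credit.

$3,300

Disability Support Credit: income exceeds $242,600 by $34,000, which is 7 full-or-partial $5,000 increments; reduction = 7 × $60 = $420, leaving $3,300.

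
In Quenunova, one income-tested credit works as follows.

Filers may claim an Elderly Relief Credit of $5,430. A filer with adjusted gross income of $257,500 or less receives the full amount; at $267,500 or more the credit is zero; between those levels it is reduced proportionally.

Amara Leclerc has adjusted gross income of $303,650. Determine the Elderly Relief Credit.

Elderly Relief Credit: $303,650 is at or above $267,500, so the credit is $0.

$0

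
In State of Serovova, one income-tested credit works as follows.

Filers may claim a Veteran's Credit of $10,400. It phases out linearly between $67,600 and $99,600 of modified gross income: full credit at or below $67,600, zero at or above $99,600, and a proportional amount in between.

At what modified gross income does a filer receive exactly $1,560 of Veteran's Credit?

$94,800

$1,560 is 1,560/10,400 of the full $10,400, so 8,840/10,400 of the $32,000 range has been used: income = $67,600 + $32,000 × 8,840/10,400 = $94,800.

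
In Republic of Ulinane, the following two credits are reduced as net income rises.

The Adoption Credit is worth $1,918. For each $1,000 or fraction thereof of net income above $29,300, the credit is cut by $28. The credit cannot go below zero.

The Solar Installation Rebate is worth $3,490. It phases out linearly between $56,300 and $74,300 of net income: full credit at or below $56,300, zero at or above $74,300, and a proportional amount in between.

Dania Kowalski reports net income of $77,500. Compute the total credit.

$546

Adoption Credit: income exceeds $29,300 by $48,200, which is 49 full-or-partial $1,000 increments; reduction = 49 × $28 = $1,372, leaving $546.
Solar Installation Rebate: $77,500 is at or above $74,300, so the credit is $0.
Total: $546 + $0 = $546.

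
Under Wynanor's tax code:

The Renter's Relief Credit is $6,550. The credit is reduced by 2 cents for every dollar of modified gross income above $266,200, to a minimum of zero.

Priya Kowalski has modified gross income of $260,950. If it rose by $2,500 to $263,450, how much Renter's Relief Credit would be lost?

At $260,950 — $260,950 is at or below the $266,200 threshold, so the full $6,550 applies.
At $263,450 — $263,450 is at or below the $266,200 threshold, so the full $6,550 applies.
Lost: $6,550 − $6,550 = $0.

$0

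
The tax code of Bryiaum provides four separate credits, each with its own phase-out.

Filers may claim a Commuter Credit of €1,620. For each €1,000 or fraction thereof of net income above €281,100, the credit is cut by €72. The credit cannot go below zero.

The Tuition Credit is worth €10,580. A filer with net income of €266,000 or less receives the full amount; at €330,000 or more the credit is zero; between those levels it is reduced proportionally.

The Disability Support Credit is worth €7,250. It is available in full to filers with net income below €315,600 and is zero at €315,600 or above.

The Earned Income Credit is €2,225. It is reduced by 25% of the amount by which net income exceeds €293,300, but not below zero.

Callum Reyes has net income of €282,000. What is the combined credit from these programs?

€18,958

Commuter Credit: income exceeds €281,100 by €900, which is 1 full-or-partial €1,000 increment; reduction = 1 × €72 = €72, leaving €1,548.
Tuition Credit: €282,000 is €16,000 into a €64,000 phase-out range, leaving 48,000/64,000 of the credit: €10,580 × 48,000/64,000 = €7,935.
Disability Support Credit: €282,000 is below the €315,600 cutoff, so the full €7,250 applies.
Earned Income Credit: €282,000 is at or below the €293,300 threshold, so the full €2,225 applies.
Total: €1,548 + €7,935 + €7,250 + €2,225 = €18,958.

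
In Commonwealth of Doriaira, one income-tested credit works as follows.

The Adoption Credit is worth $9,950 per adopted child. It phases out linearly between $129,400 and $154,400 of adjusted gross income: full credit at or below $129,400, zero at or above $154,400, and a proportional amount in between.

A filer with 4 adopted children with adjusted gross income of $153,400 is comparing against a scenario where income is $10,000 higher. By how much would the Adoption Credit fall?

$1,592

At $153,400 — base = 4 × $9,950 = $39,800. $153,400 is $24,000 into a $25,000 phase-out range, leaving 1,000/25,000 of the credit: $39,800 × 1,000/25,000 = $1,592.
At $163,400 — base = 4 × $9,950 = $39,800. $163,400 is at or above $154,400, so the credit is $0.
Lost: $1,592 − $0 = $1,592.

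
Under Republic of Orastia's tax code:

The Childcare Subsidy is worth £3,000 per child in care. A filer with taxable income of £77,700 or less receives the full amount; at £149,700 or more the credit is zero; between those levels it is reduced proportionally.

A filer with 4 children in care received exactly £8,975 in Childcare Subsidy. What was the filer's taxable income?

£95,850

Full credit = 4 × £3,000 = £12,000.
£8,975 is 8,975/12,000 of the full £12,000, so 3,025/12,000 of the £72,000 range has been used: income = £77,700 + £72,000 × 3,025/12,000 = £95,850.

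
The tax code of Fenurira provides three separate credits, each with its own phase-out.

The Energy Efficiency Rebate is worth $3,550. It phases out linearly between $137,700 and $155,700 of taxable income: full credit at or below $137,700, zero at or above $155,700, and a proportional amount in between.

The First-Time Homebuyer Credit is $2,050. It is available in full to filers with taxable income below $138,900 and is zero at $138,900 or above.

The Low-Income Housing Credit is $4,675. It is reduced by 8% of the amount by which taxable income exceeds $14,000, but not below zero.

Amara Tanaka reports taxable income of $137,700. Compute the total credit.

Energy Efficiency Rebate: $137,700 is at or below the $137,700 threshold, so the full $3,550 applies.
First-Time Homebuyer Credit: $137,700 is below the $138,900 cutoff, so the full $2,050 applies.
Low-Income Housing Credit: 8% of the $123,700 excess over $14,000 is $9,896 ≥ base, so the credit is $0.
Total: $3,550 + $2,050 + $0 = $5,600.

$5,600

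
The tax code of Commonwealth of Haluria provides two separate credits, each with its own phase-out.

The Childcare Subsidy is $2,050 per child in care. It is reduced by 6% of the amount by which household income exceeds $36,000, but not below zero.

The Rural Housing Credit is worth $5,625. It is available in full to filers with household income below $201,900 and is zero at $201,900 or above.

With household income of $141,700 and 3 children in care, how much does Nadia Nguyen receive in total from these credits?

$5,625

Childcare Subsidy: base = 3 × $2,050 = $6,150. 6% of the $105,700 excess over $36,000 is $6,342 ≥ base, so the credit is $0.
Rural Housing Credit: $141,700 is below the $201,900 cutoff, so the full $5,625 applies.
Total: $0 + $5,625 = $5,625.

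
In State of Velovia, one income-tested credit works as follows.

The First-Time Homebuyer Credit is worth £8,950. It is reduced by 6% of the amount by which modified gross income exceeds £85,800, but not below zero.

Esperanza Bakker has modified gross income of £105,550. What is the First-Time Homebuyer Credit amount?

First-Time Homebuyer Credit: 6% of the £19,750 excess over £85,800 is £1,185; credit = £8,950 − £1,185 = £7,765.

£7,765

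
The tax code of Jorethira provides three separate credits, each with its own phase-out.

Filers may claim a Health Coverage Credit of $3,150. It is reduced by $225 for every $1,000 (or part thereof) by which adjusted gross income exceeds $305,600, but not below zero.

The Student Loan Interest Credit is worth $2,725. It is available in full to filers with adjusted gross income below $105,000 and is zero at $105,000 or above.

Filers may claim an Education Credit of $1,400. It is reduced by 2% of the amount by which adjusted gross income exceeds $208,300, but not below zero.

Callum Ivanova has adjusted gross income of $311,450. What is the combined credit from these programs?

$1,800

Health Coverage Credit: income exceeds $305,600 by $5,850, which is 6 full-or-partial $1,000 increments; reduction = 6 × $225 = $1,350, leaving $1,800.
Student Loan Interest Credit: $311,450 meets or exceeds the $105,000 cutoff, so the credit is $0.
Education Credit: 2% of the $103,150 excess over $208,300 is $2,063 ≥ base, so the credit is $0.
Total: $1,800 + $0 + $0 = $1,800.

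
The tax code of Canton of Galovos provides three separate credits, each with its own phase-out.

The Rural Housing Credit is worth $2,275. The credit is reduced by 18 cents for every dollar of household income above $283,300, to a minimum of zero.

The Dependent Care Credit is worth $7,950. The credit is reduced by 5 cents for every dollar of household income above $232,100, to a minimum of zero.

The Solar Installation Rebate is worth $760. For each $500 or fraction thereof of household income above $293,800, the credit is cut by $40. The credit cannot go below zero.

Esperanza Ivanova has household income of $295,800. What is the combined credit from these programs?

$5,390

Rural Housing Credit: 18% of the $12,500 excess over $283,300 is $2,250; credit = $2,275 − $2,250 = $25.
Dependent Care Credit: 5% of the $63,700 excess over $232,100 is $3,185; credit = $7,950 − $3,185 = $4,765.
Solar Installation Rebate: income exceeds $293,800 by $2,000, which is 4 full-or-partial $500 increments; reduction = 4 × $40 = $160, leaving $600.
Total: $25 + $4,765 + $600 = $5,390.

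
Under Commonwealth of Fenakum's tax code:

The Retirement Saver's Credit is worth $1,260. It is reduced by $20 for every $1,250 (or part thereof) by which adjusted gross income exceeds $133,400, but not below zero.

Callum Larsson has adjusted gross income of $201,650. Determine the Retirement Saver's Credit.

Retirement Saver's Credit: income exceeds $133,400 by $68,250, which is 55 full-or-partial $1,250 increments; reduction = 55 × $20 = $1,100, leaving $160.

$160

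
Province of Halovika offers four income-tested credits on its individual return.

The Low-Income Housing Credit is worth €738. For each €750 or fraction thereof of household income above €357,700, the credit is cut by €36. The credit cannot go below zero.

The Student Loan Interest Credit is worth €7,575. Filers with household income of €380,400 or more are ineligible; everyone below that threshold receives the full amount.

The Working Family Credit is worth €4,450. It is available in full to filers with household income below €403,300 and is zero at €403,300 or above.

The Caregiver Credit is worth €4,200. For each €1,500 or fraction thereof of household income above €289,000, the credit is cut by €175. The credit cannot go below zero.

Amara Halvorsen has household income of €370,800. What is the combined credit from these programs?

€12,115

Low-Income Housing Credit: income exceeds €357,700 by €13,100, which is 18 full-or-partial €750 increments; reduction = 18 × €36 = €648, leaving €90.
Student Loan Interest Credit: €370,800 is below the €380,400 cutoff, so the full €7,575 applies.
Working Family Credit: €370,800 is below the €403,300 cutoff, so the full €4,450 applies.
Caregiver Credit: income exceeds €289,000 by €81,800 → 55 increments × €175 = €9,625 ≥ base, so the credit is €0.
Total: €90 + €7,575 + €4,450 + €0 = €12,115.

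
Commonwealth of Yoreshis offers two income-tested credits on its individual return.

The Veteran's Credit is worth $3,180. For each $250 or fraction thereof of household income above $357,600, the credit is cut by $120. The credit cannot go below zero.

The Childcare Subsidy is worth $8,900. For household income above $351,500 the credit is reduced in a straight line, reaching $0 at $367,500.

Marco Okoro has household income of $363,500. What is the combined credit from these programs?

$2,525

Veteran's Credit: income exceeds $357,600 by $5,900, which is 24 full-or-partial $250 increments; reduction = 24 × $120 = $2,880, leaving $300.
Childcare Subsidy: $363,500 is $12,000 into a $16,000 phase-out range, leaving 4,000/16,000 of the credit: $8,900 × 4,000/16,000 = $2,225.
Total: $300 + $2,225 = $2,525.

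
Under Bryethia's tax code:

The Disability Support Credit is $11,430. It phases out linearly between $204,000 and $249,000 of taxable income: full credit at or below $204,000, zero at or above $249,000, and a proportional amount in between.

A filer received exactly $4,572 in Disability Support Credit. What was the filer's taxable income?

$231,000

$4,572 is 4,572/11,430 of the full $11,430, so 6,858/11,430 of the $45,000 range has been used: income = $204,000 + $45,000 × 6,858/11,430 = $231,000.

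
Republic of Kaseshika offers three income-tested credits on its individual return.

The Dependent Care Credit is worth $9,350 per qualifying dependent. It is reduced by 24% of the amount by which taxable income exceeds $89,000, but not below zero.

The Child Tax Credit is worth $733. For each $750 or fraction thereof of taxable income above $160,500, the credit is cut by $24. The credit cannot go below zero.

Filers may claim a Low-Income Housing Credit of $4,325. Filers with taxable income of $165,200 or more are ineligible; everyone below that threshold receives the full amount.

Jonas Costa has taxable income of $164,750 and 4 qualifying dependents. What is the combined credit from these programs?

$24,134

Dependent Care Credit: base = 4 × $9,350 = $37,400. 24% of the $75,750 excess over $89,000 is $18,180; credit = $37,400 − $18,180 = $19,220.
Child Tax Credit: income exceeds $160,500 by $4,250, which is 6 full-or-partial $750 increments; reduction = 6 × $24 = $144, leaving $589.
Low-Income Housing Credit: $164,750 is below the $165,200 cutoff, so the full $4,325 applies.
Total: $19,220 + $589 + $4,325 = $24,134.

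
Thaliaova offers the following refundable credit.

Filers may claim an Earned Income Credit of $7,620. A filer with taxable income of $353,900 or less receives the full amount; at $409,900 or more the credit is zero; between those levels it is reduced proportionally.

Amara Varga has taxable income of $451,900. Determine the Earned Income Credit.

Earned Income Credit: $451,900 is at or above $409,900, so the credit is $0.

$0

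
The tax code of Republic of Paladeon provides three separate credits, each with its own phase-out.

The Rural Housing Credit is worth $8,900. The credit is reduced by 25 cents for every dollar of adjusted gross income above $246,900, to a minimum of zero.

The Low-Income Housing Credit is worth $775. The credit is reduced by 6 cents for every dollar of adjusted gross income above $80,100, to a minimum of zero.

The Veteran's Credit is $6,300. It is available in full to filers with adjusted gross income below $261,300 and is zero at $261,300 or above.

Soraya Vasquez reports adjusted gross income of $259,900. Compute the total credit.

Rural Housing Credit: 25% of the $13,000 excess over $246,900 is $3,250; credit = $8,900 − $3,250 = $5,650.
Low-Income Housing Credit: 6% of the $179,800 excess over $80,100 is $10,788 ≥ base, so the credit is $0.
Veteran's Credit: $259,900 is below the $261,300 cutoff, so the full $6,300 applies.
Total: $5,650 + $0 + $6,300 = $11,950.

$11,950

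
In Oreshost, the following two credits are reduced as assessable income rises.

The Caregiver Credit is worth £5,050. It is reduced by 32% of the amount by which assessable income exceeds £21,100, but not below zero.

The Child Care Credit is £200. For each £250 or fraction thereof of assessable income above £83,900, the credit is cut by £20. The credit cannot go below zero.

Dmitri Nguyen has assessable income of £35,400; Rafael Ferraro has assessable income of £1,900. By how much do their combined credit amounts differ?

Dmitri (£35,400): Caregiver Credit: 32% of the £14,300 excess over £21,100 is £4,576; credit = £5,050 − £4,576 = £474. Child Care Credit: £35,400 is at or below the £83,900 threshold, so the full £200 applies. total £474 + £200 = £674
Rafael (£1,900): Caregiver Credit: £1,900 is at or below the £21,100 threshold, so the full £5,050 applies. Child Care Credit: £1,900 is at or below the £83,900 threshold, so the full £200 applies. total £5,050 + £200 = £5,250
Difference: |£674 − £5,250| = £4,576.

£4,576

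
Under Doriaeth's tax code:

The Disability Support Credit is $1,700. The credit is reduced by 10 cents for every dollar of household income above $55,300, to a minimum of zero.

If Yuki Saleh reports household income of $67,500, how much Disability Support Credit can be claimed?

Disability Support Credit: 10% of the $12,200 excess over $55,300 is $1,220; credit = $1,700 − $1,220 = $480.

$480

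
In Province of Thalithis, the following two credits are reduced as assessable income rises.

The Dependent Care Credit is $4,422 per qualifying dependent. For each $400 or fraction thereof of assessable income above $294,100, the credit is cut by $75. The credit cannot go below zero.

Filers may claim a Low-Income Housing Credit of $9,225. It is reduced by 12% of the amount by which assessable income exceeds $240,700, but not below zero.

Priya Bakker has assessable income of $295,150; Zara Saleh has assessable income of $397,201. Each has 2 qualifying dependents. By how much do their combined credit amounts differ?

Priya ($295,150): Dependent Care Credit: base = 2 × $4,422 = $8,844. income exceeds $294,100 by $1,050, which is 3 full-or-partial $400 increments; reduction = 3 × $75 = $225, leaving $8,619. Low-Income Housing Credit: 12% of the $54,450 excess over $240,700 is $6,534; credit = $9,225 − $6,534 = $2,691. total $8,619 + $2,691 = $11,310
Zara ($397,201): Dependent Care Credit: base = 2 × $4,422 = $8,844. income exceeds $294,100 by $103,101 → 258 increments × $75 = $19,350 ≥ base, so the credit is $0. Low-Income Housing Credit: 12% of the $156,501 excess over $240,700 is $18,780.12 ≥ base, so the credit is $0. total $0 + $0 = $0
Difference: |$11,310 − $0| = $11,310.

$11,310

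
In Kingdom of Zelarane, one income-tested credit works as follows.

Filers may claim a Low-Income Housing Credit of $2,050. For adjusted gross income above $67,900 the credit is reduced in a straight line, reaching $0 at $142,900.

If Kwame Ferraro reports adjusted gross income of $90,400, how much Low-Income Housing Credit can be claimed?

$1,435

Low-Income Housing Credit: $90,400 is $22,500 into a $75,000 phase-out range, leaving 52,500/75,000 of the credit: $2,050 × 52,500/75,000 = $1,435.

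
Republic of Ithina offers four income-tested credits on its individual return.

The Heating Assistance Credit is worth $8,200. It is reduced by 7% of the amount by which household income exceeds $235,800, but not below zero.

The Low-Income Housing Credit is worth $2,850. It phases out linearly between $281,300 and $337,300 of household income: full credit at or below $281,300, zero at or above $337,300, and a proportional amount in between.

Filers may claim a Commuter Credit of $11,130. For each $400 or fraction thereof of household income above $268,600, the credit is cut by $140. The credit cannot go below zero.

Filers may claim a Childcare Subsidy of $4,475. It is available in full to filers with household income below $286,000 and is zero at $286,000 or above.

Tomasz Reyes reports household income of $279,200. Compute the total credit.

$19,837

Heating Assistance Credit: 7% of the $43,400 excess over $235,800 is $3,038; credit = $8,200 − $3,038 = $5,162.
Low-Income Housing Credit: $279,200 is at or below the $281,300 threshold, so the full $2,850 applies.
Commuter Credit: income exceeds $268,600 by $10,600, which is 27 full-or-partial $400 increments; reduction = 27 × $140 = $3,780, leaving $7,350.
Childcare Subsidy: $279,200 is below the $286,000 cutoff, so the full $4,475 applies.
Total: $5,162 + $2,850 + $7,350 + $4,475 = $19,837.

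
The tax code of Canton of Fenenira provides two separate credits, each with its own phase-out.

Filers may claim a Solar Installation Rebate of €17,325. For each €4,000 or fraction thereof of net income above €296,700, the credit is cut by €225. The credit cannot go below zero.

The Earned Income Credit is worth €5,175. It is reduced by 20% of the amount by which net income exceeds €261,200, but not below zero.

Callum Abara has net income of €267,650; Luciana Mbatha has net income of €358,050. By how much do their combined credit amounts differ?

Callum (€267,650): Solar Installation Rebate: €267,650 is at or below the €296,700 threshold, so the full €17,325 applies. Earned Income Credit: 20% of the €6,450 excess over €261,200 is €1,290; credit = €5,175 − €1,290 = €3,885. total €17,325 + €3,885 = €21,210
Luciana (€358,050): Solar Installation Rebate: income exceeds €296,700 by €61,350, which is 16 full-or-partial €4,000 increments; reduction = 16 × €225 = €3,600, leaving €13,725. Earned Income Credit: 20% of the €96,850 excess over €261,200 is €19,370 ≥ base, so the credit is €0. total €13,725 + €0 = €13,725
Difference: |€21,210 − €13,725| = €7,485.

€7,485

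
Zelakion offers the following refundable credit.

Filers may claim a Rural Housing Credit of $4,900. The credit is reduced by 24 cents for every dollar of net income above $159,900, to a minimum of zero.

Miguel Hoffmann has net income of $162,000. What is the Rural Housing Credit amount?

$4,396

Rural Housing Credit: 24% of the $2,100 excess over $159,900 is $504; credit = $4,900 − $504 = $4,396.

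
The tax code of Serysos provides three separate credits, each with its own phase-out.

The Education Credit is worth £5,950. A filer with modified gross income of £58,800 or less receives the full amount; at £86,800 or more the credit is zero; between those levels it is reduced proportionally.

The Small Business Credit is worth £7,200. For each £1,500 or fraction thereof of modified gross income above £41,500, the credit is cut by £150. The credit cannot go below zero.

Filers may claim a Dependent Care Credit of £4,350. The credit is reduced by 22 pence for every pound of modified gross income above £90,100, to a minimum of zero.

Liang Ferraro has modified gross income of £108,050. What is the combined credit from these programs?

£851

Education Credit: £108,050 is at or above £86,800, so the credit is £0.
Small Business Credit: income exceeds £41,500 by £66,550, which is 45 full-or-partial £1,500 increments; reduction = 45 × £150 = £6,750, leaving £450.
Dependent Care Credit: 22% of the £17,950 excess over £90,100 is £3,949; credit = £4,350 − £3,949 = £401.
Total: £0 + £450 + £401 = £851.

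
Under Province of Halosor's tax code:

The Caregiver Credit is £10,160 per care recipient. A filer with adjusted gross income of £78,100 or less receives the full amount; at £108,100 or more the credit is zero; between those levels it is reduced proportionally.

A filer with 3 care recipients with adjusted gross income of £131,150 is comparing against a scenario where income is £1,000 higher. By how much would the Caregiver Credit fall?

At £131,150 — base = 3 × £10,160 = £30,480. £131,150 is at or above £108,100, so the credit is £0.
At £132,150 — base = 3 × £10,160 = £30,480. £132,150 is at or above £108,100, so the credit is £0.
Lost: £0 − £0 = £0.

£0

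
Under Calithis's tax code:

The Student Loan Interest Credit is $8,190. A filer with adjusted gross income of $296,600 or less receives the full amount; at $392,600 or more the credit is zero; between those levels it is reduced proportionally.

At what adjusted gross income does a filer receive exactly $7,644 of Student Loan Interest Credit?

$303,000

$7,644 is 7,644/8,190 of the full $8,190, so 546/8,190 of the $96,000 range has been used: income = $296,600 + $96,000 × 546/8,190 = $303,000.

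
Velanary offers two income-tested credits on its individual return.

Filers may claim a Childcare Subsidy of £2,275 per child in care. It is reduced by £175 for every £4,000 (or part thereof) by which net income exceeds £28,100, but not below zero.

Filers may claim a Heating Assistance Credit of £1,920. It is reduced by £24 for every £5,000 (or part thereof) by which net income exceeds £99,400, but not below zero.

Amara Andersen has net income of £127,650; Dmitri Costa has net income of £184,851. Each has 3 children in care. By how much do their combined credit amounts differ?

£2,738

Amara (£127,650): Childcare Subsidy: base = 3 × £2,275 = £6,825. income exceeds £28,100 by £99,550, which is 25 full-or-partial £4,000 increments; reduction = 25 × £175 = £4,375, leaving £2,450. Heating Assistance Credit: income exceeds £99,400 by £28,250, which is 6 full-or-partial £5,000 increments; reduction = 6 × £24 = £144, leaving £1,776. total £2,450 + £1,776 = £4,226
Dmitri (£184,851): Childcare Subsidy: base = 3 × £2,275 = £6,825. income exceeds £28,100 by £156,751 → 40 increments × £175 = £7,000 ≥ base, so the credit is £0. Heating Assistance Credit: income exceeds £99,400 by £85,451, which is 18 full-or-partial £5,000 increments; reduction = 18 × £24 = £432, leaving £1,488. total £0 + £1,488 = £1,488
Difference: |£4,226 − £1,488| = £2,738.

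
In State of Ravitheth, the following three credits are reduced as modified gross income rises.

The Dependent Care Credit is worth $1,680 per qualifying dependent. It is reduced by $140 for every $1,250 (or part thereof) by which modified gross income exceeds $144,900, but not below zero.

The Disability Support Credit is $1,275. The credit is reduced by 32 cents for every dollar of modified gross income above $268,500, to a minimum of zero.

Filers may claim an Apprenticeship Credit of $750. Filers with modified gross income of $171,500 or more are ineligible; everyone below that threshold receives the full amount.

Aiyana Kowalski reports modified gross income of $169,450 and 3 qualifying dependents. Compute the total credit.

Dependent Care Credit: base = 3 × $1,680 = $5,040. income exceeds $144,900 by $24,550, which is 20 full-or-partial $1,250 increments; reduction = 20 × $140 = $2,800, leaving $2,240.
Disability Support Credit: $169,450 is at or below the $268,500 threshold, so the full $1,275 applies.
Apprenticeship Credit: $169,450 is below the $171,500 cutoff, so the full $750 applies.
Total: $2,240 + $1,275 + $750 = $4,265.

$4,265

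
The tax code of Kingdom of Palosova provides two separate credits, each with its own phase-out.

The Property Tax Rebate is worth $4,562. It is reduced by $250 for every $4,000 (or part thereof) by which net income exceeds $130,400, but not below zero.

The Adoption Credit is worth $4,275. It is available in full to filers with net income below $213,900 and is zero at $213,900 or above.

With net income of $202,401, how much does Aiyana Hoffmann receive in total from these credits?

$4,275

Property Tax Rebate: income exceeds $130,400 by $72,001 → 19 increments × $250 = $4,750 ≥ base, so the credit is $0.
Adoption Credit: $202,401 is below the $213,900 cutoff, so the full $4,275 applies.
Total: $0 + $4,275 = $4,275.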